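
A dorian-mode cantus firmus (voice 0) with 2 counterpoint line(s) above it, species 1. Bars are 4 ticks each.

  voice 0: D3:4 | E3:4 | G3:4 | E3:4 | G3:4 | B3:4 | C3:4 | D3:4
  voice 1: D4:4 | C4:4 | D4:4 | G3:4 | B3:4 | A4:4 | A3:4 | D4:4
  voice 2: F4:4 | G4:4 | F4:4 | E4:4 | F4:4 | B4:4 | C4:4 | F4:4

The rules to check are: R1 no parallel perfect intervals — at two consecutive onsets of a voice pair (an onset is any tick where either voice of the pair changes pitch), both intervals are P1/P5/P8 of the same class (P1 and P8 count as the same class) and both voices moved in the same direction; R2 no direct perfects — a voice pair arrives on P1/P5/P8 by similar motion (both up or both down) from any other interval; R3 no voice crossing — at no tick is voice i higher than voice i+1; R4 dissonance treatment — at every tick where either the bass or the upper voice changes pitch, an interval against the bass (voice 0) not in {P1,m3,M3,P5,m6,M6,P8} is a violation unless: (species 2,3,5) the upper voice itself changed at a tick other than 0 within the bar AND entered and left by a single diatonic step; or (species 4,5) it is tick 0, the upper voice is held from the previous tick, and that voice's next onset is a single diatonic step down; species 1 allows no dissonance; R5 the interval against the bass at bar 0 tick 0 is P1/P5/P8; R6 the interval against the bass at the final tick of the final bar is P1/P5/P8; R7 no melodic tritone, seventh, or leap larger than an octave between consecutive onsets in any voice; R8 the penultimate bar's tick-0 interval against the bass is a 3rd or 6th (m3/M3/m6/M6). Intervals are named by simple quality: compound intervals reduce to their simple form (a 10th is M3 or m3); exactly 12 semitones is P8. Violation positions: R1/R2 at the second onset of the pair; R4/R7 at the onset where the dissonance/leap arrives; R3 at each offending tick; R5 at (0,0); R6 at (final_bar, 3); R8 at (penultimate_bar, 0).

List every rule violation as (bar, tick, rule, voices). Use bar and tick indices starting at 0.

(0, 0, R5, (0, 2))
(2, 0, R2, (0, 1))
(2, 0, R4, (0, 2))
(3, 0, R2, (0, 2))
(4, 0, R4, (0, 2))
(5, 0, R2, (0, 2))
(5, 0, R4, (0, 1))
(5, 0, R7, (1,))
(5, 0, R7, (2,))
(6, 0, R1, (0, 2))
(6, 0, R7, (0,))
(6, 0, R7, (2,))
(6, 0, R8, (0, 2))
(7, 0, R2, (0, 1))
(7, 3, R6, (0, 2))

bar 0: v0=D3 v1=D4 v2=F4 downbeat m3
bar 1: v0=E3 v1=C4 v2=G4 downbeat m3
bar 2: v0=G3 v1=D4 v2=F4 downbeat m7
bar 3: v0=E3 v1=G3 v2=E4 downbeat P8
bar 4: v0=G3 v1=B3 v2=F4 downbeat m7
bar 5: v0=B3 v1=A4 v2=B4 downbeat P8
bar 6: v0=C3 v1=A3 v2=C4 downbeat P8
bar 7: v0=D3 v1=D4 v2=F4 downbeat m3
  -> R5 @ bar 0 tick 0 v(0, 2): opens on m3
  -> R2 @ bar 2 tick 0 v(0, 1): E3/C4 m6 -> G3/D4 P5 similar
  -> R4 @ bar 2 tick 0 v(0, 2): G3/F4 m7 untreated
  -> R2 @ bar 3 tick 0 v(0, 2): G3/F4 m7 -> E3/E4 P8 similar
  -> R4 @ bar 4 tick 0 v(0, 2): G3/F4 m7 untreated
  -> R2 @ bar 5 tick 0 v(0, 2): G3/F4 m7 -> B3/B4 P8 similar
  -> R4 @ bar 5 tick 0 v(0, 1): B3/A4 m7 untreated
  -> R7 @ bar 5 tick 0 v(1,): B3->A4 leap 10st
  -> R7 @ bar 5 tick 0 v(2,): F4->B4 leap 6st
  -> R1 @ bar 6 tick 0 v(0, 2): B3/B4 P8 -> C3/C4 P8 similar
  -> R7 @ bar 6 tick 0 v(0,): B3->C3 leap 11st
  -> R7 @ bar 6 tick 0 v(2,): B4->C4 leap 11st
  -> R8 @ bar 6 tick 0 v(0, 2): penult P8 not 3rd/6th
  -> R2 @ bar 7 tick 0 v(0, 1): C3/A3 M6 -> D3/D4 P8 similar
  -> R6 @ bar 7 tick 3 v(0, 2): closes on m3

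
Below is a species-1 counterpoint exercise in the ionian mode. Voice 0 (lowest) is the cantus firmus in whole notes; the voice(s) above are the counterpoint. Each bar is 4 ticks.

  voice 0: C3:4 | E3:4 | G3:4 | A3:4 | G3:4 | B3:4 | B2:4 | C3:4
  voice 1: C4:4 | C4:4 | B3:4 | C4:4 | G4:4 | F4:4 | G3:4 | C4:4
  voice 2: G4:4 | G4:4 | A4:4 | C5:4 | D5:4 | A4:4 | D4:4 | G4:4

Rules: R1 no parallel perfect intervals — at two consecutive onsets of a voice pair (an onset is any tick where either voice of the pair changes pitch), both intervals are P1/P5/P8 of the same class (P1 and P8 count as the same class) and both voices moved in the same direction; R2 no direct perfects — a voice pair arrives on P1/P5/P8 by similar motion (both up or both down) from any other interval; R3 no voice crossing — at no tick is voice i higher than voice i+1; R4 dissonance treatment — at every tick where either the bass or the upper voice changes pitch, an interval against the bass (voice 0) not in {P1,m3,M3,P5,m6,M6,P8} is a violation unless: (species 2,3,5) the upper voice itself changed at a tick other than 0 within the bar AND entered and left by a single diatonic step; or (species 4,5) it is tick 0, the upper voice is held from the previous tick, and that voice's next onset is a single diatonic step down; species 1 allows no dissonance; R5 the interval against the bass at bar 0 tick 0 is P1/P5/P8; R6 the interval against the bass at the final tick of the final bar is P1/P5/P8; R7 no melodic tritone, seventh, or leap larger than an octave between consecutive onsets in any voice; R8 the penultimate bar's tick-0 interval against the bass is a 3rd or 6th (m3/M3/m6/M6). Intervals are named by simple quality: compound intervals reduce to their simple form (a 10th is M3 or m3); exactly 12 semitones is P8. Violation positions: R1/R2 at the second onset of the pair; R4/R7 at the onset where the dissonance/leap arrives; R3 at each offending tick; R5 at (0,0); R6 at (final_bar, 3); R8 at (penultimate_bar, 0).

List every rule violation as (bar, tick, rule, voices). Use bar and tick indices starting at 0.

bar 0: v0=C3 v1=C4 v2=G4 downbeat P5
bar 1: v0=E3 v1=C4 v2=G4 downbeat m3
bar 2: v0=G3 v1=B3 v2=A4 downbeat M2
bar 3: v0=A3 v1=C4 v2=C5 downbeat m3
bar 4: v0=G3 v1=G4 v2=D5 downbeat P5
bar 5: v0=B3 v1=F4 v2=A4 downbeat m7
bar 6: v0=B2 v1=G3 v2=D4 downbeat m3
bar 7: v0=C3 v1=C4 v2=G4 downbeat P5
  -> R4 @ bar 2 tick 0 v(0, 2): G3/A4 M2 untreated
  -> R2 @ bar 3 tick 0 v(1, 2): B3/A4 m7 -> C4/C5 P8 similar
  -> R2 @ bar 4 tick 0 v(1, 2): C4/C5 P8 -> G4/D5 P5 similar
  -> R4 @ bar 5 tick 0 v(0, 1): B3/F4 TT untreated
  -> R4 @ bar 5 tick 0 v(0, 2): B3/A4 m7 untreated
  -> R2 @ bar 6 tick 0 v(1, 2): F4/A4 M3 -> G3/D4 P5 similar
  -> R7 @ bar 6 tick 0 v(1,): F4->G3 leap 10st
  -> R1 @ bar 7 tick 0 v(1, 2): G3/D4 P5 -> C4/G4 P5 similar
  -> R2 @ bar 7 tick 0 v(0, 1): B2/G3 m6 -> C3/C4 P8 similar
  -> R2 @ bar 7 tick 0 v(0, 2): B2/D4 m3 -> C3/G4 P5 similar

(2, 0, R4, (0, 2))
(3, 0, R2, (1, 2))
(4, 0, R2, (1, 2))
(5, 0, R4, (0, 1))
(5, 0, R4, (0, 2))
(6, 0, R2, (1, 2))
(6, 0, R7, (1,))
(7, 0, R1, (1, 2))
(7, 0, R2, (0, 1))
(7, 0, R2, (0, 2))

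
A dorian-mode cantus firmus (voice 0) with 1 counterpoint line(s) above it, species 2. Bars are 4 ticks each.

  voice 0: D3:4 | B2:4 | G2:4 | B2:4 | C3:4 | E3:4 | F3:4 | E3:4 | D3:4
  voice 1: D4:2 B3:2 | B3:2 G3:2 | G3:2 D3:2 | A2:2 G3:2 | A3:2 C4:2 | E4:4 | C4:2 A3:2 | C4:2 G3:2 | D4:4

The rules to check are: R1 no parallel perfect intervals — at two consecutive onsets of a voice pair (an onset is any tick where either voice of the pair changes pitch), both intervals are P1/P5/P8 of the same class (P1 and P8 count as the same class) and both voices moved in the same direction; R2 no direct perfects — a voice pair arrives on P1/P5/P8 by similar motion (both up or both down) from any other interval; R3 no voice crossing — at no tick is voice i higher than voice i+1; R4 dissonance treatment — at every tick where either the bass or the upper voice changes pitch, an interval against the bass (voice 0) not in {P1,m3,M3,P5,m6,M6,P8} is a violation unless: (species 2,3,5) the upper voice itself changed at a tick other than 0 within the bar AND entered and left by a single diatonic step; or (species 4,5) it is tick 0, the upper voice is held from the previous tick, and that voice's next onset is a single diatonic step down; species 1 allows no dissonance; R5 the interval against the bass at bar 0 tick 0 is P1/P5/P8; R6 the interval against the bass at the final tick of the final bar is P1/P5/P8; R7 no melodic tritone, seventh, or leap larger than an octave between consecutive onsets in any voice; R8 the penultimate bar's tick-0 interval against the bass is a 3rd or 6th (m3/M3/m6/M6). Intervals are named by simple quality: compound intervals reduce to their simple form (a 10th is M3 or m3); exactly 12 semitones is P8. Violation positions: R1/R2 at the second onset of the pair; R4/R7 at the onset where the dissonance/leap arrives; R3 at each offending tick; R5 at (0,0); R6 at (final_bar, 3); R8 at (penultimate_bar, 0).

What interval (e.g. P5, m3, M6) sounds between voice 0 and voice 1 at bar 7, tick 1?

voice 0=E3 voice 1=C4 -> m6

m6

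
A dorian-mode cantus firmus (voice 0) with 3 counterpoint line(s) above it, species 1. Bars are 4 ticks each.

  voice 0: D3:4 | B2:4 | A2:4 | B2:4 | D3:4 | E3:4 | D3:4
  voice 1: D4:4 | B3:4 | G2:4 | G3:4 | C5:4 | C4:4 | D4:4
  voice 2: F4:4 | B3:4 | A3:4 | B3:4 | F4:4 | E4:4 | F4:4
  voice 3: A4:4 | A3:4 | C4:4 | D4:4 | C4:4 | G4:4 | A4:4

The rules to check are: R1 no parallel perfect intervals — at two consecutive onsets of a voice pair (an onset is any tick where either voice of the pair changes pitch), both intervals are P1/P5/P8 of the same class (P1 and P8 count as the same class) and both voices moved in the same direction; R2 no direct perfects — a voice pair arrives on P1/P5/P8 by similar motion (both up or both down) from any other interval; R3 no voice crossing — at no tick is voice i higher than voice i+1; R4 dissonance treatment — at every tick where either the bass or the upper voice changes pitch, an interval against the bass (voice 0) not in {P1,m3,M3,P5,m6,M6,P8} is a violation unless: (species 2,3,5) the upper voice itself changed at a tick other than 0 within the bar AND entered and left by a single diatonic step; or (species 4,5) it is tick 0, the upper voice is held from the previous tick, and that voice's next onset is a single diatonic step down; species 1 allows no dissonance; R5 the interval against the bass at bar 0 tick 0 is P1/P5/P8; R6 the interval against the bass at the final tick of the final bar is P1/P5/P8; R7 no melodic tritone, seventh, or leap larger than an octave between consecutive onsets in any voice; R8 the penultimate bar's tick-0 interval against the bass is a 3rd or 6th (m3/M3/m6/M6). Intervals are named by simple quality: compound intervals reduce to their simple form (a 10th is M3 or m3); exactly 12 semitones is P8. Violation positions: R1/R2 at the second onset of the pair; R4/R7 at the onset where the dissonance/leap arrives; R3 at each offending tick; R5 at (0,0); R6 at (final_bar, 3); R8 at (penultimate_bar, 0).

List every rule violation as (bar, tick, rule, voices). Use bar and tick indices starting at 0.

(0, 0, R5, (0, 2))
(1, 0, R1, (0, 1))
(1, 0, R2, (0, 2))
(1, 0, R2, (1, 2))
(1, 0, R3, (2, 3))
(1, 0, R4, (0, 3))
(1, 0, R7, (2,))
(1, 1, R3, (2, 3))
(1, 2, R3, (2, 3))
(1, 3, R3, (2, 3))
(2, 0, R1, (0, 2))
(2, 0, R3, (0, 1))
(2, 0, R4, (0, 1))
(2, 0, R7, (1,))
(2, 1, R3, (0, 1))
(2, 2, R3, (0, 1))
(2, 3, R3, (0, 1))
(3, 0, R1, (0, 2))
(3, 0, R2, (1, 3))
(4, 0, R2, (1, 2))
(4, 0, R3, (1, 2))
(4, 0, R3, (2, 3))
(4, 0, R4, (0, 1))
(4, 0, R4, (0, 3))
(4, 0, R7, (1,))
(4, 0, R7, (2,))
(4, 1, R3, (1, 2))
(4, 1, R3, (2, 3))
(4, 2, R3, (1, 2))
(4, 2, R3, (2, 3))
(4, 3, R3, (1, 2))
(4, 3, R3, (2, 3))
(5, 0, R8, (0, 2))
(6, 0, R1, (1, 3))
(6, 3, R6, (0, 2))

bar 0: v0=D3 v1=D4 v2=F4 v3=A4 downbeat P5
bar 1: v0=B2 v1=B3 v2=B3 v3=A3 downbeat m7
bar 2: v0=A2 v1=G2 v2=A3 v3=C4 downbeat m3
bar 3: v0=B2 v1=G3 v2=B3 v3=D4 downbeat m3
bar 4: v0=D3 v1=C5 v2=F4 v3=C4 downbeat m7
bar 5: v0=E3 v1=C4 v2=E4 v3=G4 downbeat m3
bar 6: v0=D3 v1=D4 v2=F4 v3=A4 downbeat P5
  -> R5 @ bar 0 tick 0 v(0, 2): opens on m3
  -> R1 @ bar 1 tick 0 v(0, 1): D3/D4 P8 -> B2/B3 P8 similar
  -> R2 @ bar 1 tick 0 v(0, 2): D3/F4 m3 -> B2/B3 P8 similar
  -> R2 @ bar 1 tick 0 v(1, 2): D4/F4 m3 -> B3/B3 P1 similar
  -> R3 @ bar 1 tick 0 v(2, 3): B3 above A3
  -> R4 @ bar 1 tick 0 v(0, 3): B2/A3 m7 untreated
  -> R7 @ bar 1 tick 0 v(2,): F4->B3 leap 6st
  -> R3 @ bar 1 tick 1 v(2, 3): B3 above A3
  -> R3 @ bar 1 tick 2 v(2, 3): B3 above A3
  -> R3 @ bar 1 tick 3 v(2, 3): B3 above A3
  -> R1 @ bar 2 tick 0 v(0, 2): B2/B3 P8 -> A2/A3 P8 similar
  -> R3 @ bar 2 tick 0 v(0, 1): A2 above G2
  -> R4 @ bar 2 tick 0 v(0, 1): A2/G2 M2 untreated
  -> R7 @ bar 2 tick 0 v(1,): B3->G2 leap 16st
  -> R3 @ bar 2 tick 1 v(0, 1): A2 above G2
  -> R3 @ bar 2 tick 2 v(0, 1): A2 above G2
  -> R3 @ bar 2 tick 3 v(0, 1): A2 above G2
  -> R1 @ bar 3 tick 0 v(0, 2): A2/A3 P8 -> B2/B3 P8 similar
  -> R2 @ bar 3 tick 0 v(1, 3): G2/C4 P4 -> G3/D4 P5 similar
  -> R2 @ bar 4 tick 0 v(1, 2): G3/B3 M3 -> C5/F4 P5 similar
  -> R3 @ bar 4 tick 0 v(1, 2): C5 above F4
  -> R3 @ bar 4 tick 0 v(2, 3): F4 above C4
  -> R4 @ bar 4 tick 0 v(0, 1): D3/C5 m7 untreated
  -> R4 @ bar 4 tick 0 v(0, 3): D3/C4 m7 untreated
  -> R7 @ bar 4 tick 0 v(1,): G3->C5 leap 17st
  -> R7 @ bar 4 tick 0 v(2,): B3->F4 leap 6st
  -> R3 @ bar 4 tick 1 v(1, 2): C5 above F4
  -> R3 @ bar 4 tick 1 v(2, 3): F4 above C4
  -> R3 @ bar 4 tick 2 v(1, 2): C5 above F4
  -> R3 @ bar 4 tick 2 v(2, 3): F4 above C4
  -> R3 @ bar 4 tick 3 v(1, 2): C5 above F4
  -> R3 @ bar 4 tick 3 v(2, 3): F4 above C4
  -> R8 @ bar 5 tick 0 v(0, 2): penult P8 not 3rd/6th
  -> R1 @ bar 6 tick 0 v(1, 3): C4/G4 P5 -> D4/A4 P5 similar
  -> R6 @ bar 6 tick 3 v(0, 2): closes on m3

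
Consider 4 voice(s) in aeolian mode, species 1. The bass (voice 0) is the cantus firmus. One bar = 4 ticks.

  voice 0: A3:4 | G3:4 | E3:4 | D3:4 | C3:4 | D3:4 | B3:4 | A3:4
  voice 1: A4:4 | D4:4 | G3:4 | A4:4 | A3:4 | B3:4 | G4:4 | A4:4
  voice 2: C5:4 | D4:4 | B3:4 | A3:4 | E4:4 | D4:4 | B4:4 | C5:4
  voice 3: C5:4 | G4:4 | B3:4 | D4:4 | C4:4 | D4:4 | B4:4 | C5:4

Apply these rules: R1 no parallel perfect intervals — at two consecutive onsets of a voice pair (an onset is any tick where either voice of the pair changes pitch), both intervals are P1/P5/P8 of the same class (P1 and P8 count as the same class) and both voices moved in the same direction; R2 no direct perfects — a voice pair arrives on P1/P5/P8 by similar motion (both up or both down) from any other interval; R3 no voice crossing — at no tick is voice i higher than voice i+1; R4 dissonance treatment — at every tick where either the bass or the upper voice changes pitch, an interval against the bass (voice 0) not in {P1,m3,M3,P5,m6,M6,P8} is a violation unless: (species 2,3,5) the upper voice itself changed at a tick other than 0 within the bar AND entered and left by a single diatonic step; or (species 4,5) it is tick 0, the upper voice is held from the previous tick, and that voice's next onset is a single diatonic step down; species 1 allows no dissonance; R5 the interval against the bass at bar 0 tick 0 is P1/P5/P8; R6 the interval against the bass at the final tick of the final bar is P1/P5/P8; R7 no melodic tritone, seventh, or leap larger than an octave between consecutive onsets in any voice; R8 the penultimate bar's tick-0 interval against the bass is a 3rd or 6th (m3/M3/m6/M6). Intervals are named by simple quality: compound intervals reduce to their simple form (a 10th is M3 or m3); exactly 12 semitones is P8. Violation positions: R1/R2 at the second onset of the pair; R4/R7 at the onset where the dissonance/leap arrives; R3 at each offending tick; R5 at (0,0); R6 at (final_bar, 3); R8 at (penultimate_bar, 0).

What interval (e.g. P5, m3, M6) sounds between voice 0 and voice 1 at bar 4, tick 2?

M6

voice 0=C3 voice 1=A3 -> M6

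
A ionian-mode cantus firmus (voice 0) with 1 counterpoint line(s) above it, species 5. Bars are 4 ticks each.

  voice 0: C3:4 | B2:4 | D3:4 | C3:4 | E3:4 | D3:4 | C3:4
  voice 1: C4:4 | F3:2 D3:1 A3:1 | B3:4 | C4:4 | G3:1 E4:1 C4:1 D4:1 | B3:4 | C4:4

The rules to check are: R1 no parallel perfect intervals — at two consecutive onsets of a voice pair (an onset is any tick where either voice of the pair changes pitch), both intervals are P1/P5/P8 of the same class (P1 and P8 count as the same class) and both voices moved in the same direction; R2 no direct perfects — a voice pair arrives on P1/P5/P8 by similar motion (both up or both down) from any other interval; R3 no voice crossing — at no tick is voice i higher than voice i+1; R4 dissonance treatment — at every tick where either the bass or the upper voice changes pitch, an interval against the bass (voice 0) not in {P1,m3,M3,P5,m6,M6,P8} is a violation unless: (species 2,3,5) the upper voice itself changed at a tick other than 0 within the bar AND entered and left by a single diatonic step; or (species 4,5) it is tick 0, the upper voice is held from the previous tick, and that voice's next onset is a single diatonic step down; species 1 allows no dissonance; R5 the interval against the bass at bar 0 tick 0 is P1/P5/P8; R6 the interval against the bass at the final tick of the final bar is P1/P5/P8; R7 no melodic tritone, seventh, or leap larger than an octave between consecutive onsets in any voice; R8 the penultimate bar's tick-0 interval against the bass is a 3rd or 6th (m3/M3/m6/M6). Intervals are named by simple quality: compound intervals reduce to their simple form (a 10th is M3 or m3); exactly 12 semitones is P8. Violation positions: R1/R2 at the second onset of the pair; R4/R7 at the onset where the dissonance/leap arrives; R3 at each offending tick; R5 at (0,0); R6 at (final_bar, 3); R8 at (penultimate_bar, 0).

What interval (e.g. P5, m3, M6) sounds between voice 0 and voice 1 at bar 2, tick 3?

voice 0=D3 voice 1=B3 -> M6

M6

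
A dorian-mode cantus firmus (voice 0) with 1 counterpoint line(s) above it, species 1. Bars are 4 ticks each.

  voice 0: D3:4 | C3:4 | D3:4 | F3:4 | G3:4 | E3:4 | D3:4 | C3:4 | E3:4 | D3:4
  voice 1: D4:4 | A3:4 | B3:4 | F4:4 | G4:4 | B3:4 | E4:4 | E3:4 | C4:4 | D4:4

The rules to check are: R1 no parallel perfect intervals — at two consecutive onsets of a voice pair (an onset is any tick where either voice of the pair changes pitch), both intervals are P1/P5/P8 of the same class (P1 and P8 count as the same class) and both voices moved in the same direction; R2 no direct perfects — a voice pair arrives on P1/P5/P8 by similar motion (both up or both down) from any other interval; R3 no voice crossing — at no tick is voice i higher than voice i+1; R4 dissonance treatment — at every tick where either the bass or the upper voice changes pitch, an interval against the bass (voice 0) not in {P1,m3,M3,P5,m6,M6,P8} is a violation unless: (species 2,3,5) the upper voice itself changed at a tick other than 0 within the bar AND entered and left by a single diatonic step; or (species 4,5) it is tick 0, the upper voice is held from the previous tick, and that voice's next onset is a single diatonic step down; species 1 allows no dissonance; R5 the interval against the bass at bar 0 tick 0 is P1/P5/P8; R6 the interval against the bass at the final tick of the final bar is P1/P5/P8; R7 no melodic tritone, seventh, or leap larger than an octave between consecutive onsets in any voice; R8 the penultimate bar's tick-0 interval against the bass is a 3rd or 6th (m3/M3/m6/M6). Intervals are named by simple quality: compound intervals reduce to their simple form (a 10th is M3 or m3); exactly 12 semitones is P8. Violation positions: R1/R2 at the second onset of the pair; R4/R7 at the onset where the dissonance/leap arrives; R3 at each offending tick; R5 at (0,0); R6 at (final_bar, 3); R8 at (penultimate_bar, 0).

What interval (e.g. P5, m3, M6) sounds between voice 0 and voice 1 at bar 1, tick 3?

voice 0=C3 voice 1=A3 -> M6

M6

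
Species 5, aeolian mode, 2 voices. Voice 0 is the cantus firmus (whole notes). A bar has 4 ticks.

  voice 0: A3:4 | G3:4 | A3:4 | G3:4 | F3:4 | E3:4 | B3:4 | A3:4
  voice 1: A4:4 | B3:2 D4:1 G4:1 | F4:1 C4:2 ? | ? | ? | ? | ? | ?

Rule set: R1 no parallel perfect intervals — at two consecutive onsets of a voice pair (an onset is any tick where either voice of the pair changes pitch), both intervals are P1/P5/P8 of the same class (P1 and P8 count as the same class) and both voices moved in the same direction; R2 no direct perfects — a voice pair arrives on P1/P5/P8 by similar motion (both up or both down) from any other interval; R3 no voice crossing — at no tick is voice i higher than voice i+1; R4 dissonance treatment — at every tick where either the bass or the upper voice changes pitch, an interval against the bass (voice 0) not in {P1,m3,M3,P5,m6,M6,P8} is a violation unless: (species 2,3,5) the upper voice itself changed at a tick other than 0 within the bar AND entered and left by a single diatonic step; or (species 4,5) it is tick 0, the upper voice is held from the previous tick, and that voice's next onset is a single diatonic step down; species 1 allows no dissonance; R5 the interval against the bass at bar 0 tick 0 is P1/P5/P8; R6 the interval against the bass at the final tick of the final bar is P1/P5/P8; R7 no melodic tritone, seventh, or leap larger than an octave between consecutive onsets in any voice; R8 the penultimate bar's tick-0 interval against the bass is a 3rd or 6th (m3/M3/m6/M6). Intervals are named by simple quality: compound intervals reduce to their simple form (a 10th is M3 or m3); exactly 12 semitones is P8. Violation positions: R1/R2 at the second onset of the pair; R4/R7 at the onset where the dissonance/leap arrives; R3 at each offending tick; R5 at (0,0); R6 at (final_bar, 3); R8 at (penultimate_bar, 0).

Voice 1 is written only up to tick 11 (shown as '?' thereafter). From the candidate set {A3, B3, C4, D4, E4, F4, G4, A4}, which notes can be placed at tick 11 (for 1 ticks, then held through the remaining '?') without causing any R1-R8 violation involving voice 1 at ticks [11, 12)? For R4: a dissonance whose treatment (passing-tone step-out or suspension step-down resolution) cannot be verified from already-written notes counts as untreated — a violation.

A3: legal
B3: violates R4
C4: legal
D4: violates R4
E4: legal
F4: legal
G4: violates R4
A4: legal

{A3, A4, C4, E4, F4}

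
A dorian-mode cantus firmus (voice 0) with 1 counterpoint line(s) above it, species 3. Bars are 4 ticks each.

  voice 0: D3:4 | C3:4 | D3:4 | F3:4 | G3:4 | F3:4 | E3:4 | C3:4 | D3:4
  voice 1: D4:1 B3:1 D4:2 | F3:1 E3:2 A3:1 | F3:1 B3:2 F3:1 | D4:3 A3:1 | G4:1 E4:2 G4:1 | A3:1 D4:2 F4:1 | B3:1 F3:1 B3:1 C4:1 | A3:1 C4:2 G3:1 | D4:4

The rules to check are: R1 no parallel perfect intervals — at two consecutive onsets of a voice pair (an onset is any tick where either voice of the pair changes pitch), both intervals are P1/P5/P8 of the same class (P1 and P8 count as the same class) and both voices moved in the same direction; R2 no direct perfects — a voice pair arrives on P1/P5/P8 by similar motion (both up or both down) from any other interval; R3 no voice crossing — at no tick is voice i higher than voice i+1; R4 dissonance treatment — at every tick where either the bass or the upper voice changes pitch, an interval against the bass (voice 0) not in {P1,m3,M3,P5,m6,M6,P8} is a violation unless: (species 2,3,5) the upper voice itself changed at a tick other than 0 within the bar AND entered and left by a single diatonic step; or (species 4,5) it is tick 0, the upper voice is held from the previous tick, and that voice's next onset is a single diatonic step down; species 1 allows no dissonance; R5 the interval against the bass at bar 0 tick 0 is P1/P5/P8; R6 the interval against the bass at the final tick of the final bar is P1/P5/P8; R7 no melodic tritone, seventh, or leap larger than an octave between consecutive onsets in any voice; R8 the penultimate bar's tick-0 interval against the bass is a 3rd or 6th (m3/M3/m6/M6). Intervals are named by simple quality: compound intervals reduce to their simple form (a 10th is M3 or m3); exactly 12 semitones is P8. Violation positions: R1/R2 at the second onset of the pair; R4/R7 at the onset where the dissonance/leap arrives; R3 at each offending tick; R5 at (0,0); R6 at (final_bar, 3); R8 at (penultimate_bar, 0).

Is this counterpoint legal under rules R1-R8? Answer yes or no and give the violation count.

No (12 violations)

bar 0: v0=D3 v1=D4 (P8)
bar 1: v0=C3 v1=F3 (P4)
bar 2: v0=D3 v1=F3 (m3)
bar 3: v0=F3 v1=D4 (M6)
bar 4: v0=G3 v1=G4 (P8)
bar 5: v0=F3 v1=A3 (M3)
bar 6: v0=E3 v1=B3 (P5)
bar 7: v0=C3 v1=A3 (M6)
bar 8: v0=D3 v1=D4 (P8)
  R4 @ bar1.0: C3/F3 P4 untreated
  R7 @ bar2.1: F3->B3 leap 6st
  R7 @ bar2.3: B3->F3 leap 6st
  R2 @ bar4.0: F3/A3 M3 -> G3/G4 P8 similar
  R7 @ bar4.0: A3->G4 leap 10st
  R7 @ bar5.0: G4->A3 leap 10st
  R2 @ bar6.0: F3/F4 P8 -> E3/B3 P5 similar
  R7 @ bar6.0: F4->B3 leap 6st
  R4 @ bar6.1: E3/F3 m2 untreated
  R7 @ bar6.1: B3->F3 leap 6st
  R7 @ bar6.2: F3->B3 leap 6st
  R2 @ bar8.0: C3/G3 P5 -> D3/D4 P8 similar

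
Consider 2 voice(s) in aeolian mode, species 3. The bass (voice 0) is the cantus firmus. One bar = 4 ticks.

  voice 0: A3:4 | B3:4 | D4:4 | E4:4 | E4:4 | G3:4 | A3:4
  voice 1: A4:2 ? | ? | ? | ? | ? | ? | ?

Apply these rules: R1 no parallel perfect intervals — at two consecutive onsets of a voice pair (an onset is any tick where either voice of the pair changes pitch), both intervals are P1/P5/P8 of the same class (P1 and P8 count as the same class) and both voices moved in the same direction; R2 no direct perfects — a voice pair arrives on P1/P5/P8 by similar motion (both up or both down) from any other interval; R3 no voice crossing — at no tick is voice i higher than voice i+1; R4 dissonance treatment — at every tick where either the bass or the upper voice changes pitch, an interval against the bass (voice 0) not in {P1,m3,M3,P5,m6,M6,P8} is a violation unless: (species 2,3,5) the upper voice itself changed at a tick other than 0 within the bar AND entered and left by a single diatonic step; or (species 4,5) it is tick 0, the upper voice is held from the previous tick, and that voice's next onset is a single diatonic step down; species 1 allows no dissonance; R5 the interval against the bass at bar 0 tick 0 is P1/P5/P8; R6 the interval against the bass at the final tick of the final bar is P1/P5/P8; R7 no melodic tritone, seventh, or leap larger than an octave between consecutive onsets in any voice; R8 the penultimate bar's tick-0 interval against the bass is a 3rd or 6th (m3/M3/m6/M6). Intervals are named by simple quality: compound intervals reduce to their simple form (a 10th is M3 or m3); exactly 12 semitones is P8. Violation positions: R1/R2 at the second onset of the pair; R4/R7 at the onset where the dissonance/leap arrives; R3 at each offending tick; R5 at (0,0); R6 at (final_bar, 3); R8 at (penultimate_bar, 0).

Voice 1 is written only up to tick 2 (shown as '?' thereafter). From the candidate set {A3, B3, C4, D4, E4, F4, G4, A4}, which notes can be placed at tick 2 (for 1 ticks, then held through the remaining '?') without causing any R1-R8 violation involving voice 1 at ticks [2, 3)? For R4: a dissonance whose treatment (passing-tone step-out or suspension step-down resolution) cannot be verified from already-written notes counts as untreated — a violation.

A3: legal
B3: violates R4,R7
C4: legal
D4: violates R4
E4: legal
F4: legal
G4: violates R4
A4: legal

{A3, A4, C4, E4, F4}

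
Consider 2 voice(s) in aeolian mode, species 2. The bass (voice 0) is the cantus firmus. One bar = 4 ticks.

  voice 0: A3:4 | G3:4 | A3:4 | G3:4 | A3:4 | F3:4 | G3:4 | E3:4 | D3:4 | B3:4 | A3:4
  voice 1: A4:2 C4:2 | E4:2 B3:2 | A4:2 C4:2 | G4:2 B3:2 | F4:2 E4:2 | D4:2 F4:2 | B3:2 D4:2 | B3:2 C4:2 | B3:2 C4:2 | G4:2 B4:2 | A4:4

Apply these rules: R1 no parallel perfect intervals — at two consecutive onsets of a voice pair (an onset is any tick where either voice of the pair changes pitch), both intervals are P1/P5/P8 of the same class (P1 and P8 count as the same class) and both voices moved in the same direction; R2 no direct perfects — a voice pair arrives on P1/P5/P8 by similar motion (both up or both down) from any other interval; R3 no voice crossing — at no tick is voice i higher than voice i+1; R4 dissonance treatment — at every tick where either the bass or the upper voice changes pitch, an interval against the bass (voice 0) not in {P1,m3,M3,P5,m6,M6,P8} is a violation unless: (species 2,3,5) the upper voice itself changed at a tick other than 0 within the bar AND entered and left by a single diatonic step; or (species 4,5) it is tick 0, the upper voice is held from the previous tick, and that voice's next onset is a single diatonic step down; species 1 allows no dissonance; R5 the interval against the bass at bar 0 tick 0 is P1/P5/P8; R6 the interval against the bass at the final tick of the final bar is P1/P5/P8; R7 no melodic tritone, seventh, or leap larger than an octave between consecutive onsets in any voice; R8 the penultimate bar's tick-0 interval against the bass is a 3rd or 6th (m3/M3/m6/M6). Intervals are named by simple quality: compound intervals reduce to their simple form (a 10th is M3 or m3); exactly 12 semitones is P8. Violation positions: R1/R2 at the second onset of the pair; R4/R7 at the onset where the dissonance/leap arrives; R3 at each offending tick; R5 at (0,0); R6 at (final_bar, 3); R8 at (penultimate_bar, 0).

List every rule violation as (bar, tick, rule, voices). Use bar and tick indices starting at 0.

bar 0: v0=A3 v1=A4 downbeat P8
bar 1: v0=G3 v1=E4 downbeat M6
bar 2: v0=A3 v1=A4 downbeat P8
bar 3: v0=G3 v1=G4 downbeat P8
bar 4: v0=A3 v1=F4 downbeat m6
bar 5: v0=F3 v1=D4 downbeat M6
bar 6: v0=G3 v1=B3 downbeat M3
bar 7: v0=E3 v1=B3 downbeat P5
bar 8: v0=D3 v1=B3 downbeat M6
bar 9: v0=B3 v1=G4 downbeat m6
bar 10: v0=A3 v1=A4 downbeat P8
  -> R2 @ bar 2 tick 0 v(0, 1): G3/B3 M3 -> A3/A4 P8 similar
  -> R7 @ bar 2 tick 0 v(1,): B3->A4 leap 10st
  -> R7 @ bar 4 tick 0 v(1,): B3->F4 leap 6st
  -> R7 @ bar 6 tick 0 v(1,): F4->B3 leap 6st
  -> R1 @ bar 7 tick 0 v(0, 1): G3/D4 P5 -> E3/B3 P5 similar
  -> R4 @ bar 8 tick 2 v(0, 1): D3/C4 m7 untreated
  -> R1 @ bar 10 tick 0 v(0, 1): B3/B4 P8 -> A3/A4 P8 similar

(2, 0, R2, (0, 1))
(2, 0, R7, (1,))
(4, 0, R7, (1,))
(6, 0, R7, (1,))
(7, 0, R1, (0, 1))
(8, 2, R4, (0, 1))
(10, 0, R1, (0, 1))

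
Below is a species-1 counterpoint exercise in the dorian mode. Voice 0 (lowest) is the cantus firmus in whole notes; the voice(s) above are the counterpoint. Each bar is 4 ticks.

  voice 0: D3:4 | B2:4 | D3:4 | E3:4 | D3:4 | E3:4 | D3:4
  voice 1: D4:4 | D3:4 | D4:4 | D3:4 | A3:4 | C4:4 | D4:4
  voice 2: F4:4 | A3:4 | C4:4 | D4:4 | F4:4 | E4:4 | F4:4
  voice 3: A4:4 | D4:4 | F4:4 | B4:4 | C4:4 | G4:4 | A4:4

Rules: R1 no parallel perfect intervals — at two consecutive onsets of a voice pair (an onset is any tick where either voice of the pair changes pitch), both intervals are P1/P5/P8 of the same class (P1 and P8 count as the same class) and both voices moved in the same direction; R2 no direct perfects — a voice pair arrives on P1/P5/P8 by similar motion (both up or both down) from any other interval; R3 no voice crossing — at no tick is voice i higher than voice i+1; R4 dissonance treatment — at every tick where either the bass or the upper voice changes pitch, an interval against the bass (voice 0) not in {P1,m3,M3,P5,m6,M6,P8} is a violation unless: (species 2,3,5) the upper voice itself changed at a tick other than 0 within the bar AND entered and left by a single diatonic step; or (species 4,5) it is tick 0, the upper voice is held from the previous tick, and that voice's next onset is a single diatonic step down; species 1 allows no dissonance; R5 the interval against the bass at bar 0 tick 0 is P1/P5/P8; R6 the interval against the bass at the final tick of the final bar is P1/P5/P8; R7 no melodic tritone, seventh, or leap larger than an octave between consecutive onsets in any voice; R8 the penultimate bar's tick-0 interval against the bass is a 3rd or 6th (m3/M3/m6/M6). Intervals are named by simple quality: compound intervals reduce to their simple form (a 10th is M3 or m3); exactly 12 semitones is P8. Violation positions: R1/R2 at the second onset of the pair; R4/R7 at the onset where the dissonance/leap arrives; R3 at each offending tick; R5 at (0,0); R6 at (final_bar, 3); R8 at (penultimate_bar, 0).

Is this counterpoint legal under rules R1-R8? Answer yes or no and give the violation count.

bar 0: v0=D3 v1=D4 v2=F4 v3=A4 (P5)
bar 1: v0=B2 v1=D3 v2=A3 v3=D4 (m3)
bar 2: v0=D3 v1=D4 v2=C4 v3=F4 (m3)
bar 3: v0=E3 v1=D3 v2=D4 v3=B4 (P5)
bar 4: v0=D3 v1=A3 v2=F4 v3=C4 (m7)
bar 5: v0=E3 v1=C4 v2=E4 v3=G4 (m3)
bar 6: v0=D3 v1=D4 v2=F4 v3=A4 (P5)
  R5 @ bar0.0: opens on m3
  R2 @ bar1.0: D4/F4 m3 -> D3/A3 P5 similar
  R2 @ bar1.0: D4/A4 P5 -> D3/D4 P8 similar
  R4 @ bar1.0: B2/A3 m7 untreated
  R2 @ bar2.0: B2/D3 m3 -> D3/D4 P8 similar
  R3 @ bar2.0: D4 above C4
  R4 @ bar2.0: D3/C4 m7 untreated
  R3 @ bar2.1: D4 above C4
  R3 @ bar2.2: D4 above C4
  R3 @ bar2.3: D4 above C4
  R2 @ bar3.0: D3/F4 m3 -> E3/B4 P5 similar
  R3 @ bar3.0: E3 above D3
  R4 @ bar3.0: E3/D3 M2 untreated
  R4 @ bar3.0: E3/D4 m7 untreated
  R7 @ bar3.0: F4->B4 leap 6st
  R3 @ bar3.1: E3 above D3
  R3 @ bar3.2: E3 above D3
  R3 @ bar3.3: E3 above D3
  R3 @ bar4.0: F4 above C4
  R4 @ bar4.0: D3/C4 m7 untreated
  R7 @ bar4.0: B4->C4 leap 11st
  R3 @ bar4.1: F4 above C4
  R3 @ bar4.2: F4 above C4
  R3 @ bar4.3: F4 above C4
  R2 @ bar5.0: A3/C4 m3 -> C4/G4 P5 similar
  R8 @ bar5.0: penult P8 not 3rd/6th
  R1 @ bar6.0: C4/G4 P5 -> D4/A4 P5 similar
  R6 @ bar6.3: closes on m3

No (28 violations)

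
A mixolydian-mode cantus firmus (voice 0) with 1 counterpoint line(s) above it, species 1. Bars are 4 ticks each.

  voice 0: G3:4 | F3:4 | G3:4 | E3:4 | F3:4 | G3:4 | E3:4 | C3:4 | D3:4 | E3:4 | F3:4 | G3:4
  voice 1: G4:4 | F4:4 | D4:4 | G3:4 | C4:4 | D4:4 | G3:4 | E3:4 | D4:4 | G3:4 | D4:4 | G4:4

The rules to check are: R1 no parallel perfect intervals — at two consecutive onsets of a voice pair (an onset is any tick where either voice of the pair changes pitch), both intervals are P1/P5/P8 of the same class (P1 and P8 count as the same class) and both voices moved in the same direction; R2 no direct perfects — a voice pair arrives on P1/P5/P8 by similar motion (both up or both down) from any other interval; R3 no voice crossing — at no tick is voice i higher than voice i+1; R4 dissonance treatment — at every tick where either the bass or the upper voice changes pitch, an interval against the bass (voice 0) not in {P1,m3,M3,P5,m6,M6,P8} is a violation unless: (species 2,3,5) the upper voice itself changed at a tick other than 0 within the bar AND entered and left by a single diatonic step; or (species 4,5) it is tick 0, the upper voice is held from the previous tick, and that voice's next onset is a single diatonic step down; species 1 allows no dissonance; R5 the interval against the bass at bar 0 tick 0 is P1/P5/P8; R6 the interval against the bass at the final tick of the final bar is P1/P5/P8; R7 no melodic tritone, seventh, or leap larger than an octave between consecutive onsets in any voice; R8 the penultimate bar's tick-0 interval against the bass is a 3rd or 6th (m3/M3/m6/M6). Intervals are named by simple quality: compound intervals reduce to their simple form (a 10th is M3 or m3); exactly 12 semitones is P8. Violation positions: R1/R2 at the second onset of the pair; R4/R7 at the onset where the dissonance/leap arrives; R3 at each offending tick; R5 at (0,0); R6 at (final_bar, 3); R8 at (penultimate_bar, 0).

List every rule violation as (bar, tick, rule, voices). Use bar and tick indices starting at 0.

bar 0: v0=G3 v1=G4 downbeat P8
bar 1: v0=F3 v1=F4 downbeat P8
bar 2: v0=G3 v1=D4 downbeat P5
bar 3: v0=E3 v1=G3 downbeat m3
bar 4: v0=F3 v1=C4 downbeat P5
bar 5: v0=G3 v1=D4 downbeat P5
bar 6: v0=E3 v1=G3 downbeat m3
bar 7: v0=C3 v1=E3 downbeat M3
bar 8: v0=D3 v1=D4 downbeat P8
bar 9: v0=E3 v1=G3 downbeat m3
bar 10: v0=F3 v1=D4 downbeat M6
bar 11: v0=G3 v1=G4 downbeat P8
  -> R1 @ bar 1 tick 0 v(0, 1): G3/G4 P8 -> F3/F4 P8 similar
  -> R2 @ bar 4 tick 0 v(0, 1): E3/G3 m3 -> F3/C4 P5 similar
  -> R1 @ bar 5 tick 0 v(0, 1): F3/C4 P5 -> G3/D4 P5 similar
  -> R2 @ bar 8 tick 0 v(0, 1): C3/E3 M3 -> D3/D4 P8 similar
  -> R7 @ bar 8 tick 0 v(1,): E3->D4 leap 10st
  -> R2 @ bar 11 tick 0 v(0, 1): F3/D4 M6 -> G3/G4 P8 similar

(1, 0, R1, (0, 1))
(4, 0, R2, (0, 1))
(5, 0, R1, (0, 1))
(8, 0, R2, (0, 1))
(8, 0, R7, (1,))
(11, 0, R2, (0, 1))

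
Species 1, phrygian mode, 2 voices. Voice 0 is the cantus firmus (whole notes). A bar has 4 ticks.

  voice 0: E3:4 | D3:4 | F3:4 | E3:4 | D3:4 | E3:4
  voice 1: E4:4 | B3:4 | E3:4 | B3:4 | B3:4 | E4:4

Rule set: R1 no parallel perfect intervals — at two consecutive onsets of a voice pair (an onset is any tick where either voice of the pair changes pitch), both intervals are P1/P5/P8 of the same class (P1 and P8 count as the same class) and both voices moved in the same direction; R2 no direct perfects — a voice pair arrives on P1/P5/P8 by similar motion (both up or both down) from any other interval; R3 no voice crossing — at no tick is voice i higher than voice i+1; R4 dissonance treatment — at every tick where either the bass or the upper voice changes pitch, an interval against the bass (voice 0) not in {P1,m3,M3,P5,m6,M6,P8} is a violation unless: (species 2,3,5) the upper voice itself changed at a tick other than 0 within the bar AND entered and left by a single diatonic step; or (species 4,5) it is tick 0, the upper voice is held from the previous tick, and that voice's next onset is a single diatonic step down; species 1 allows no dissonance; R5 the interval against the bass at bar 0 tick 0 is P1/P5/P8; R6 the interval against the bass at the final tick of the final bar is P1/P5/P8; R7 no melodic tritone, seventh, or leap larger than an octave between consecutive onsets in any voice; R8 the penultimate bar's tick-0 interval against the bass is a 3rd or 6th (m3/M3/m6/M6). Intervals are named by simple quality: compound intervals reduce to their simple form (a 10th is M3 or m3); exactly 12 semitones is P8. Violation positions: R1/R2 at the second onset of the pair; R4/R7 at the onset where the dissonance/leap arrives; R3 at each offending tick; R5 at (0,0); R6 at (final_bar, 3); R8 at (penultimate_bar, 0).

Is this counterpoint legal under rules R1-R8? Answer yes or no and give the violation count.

bar 0: v0=E3 v1=E4 (P8)
bar 1: v0=D3 v1=B3 (M6)
bar 2: v0=F3 v1=E3 (m2)
bar 3: v0=E3 v1=B3 (P5)
bar 4: v0=D3 v1=B3 (M6)
bar 5: v0=E3 v1=E4 (P8)
  R3 @ bar2.0: F3 above E3
  R4 @ bar2.0: F3/E3 m2 untreated
  R3 @ bar2.1: F3 above E3
  R3 @ bar2.2: F3 above E3
  R3 @ bar2.3: F3 above E3
  R2 @ bar5.0: D3/B3 M6 -> E3/E4 P8 similar

No (6 violations)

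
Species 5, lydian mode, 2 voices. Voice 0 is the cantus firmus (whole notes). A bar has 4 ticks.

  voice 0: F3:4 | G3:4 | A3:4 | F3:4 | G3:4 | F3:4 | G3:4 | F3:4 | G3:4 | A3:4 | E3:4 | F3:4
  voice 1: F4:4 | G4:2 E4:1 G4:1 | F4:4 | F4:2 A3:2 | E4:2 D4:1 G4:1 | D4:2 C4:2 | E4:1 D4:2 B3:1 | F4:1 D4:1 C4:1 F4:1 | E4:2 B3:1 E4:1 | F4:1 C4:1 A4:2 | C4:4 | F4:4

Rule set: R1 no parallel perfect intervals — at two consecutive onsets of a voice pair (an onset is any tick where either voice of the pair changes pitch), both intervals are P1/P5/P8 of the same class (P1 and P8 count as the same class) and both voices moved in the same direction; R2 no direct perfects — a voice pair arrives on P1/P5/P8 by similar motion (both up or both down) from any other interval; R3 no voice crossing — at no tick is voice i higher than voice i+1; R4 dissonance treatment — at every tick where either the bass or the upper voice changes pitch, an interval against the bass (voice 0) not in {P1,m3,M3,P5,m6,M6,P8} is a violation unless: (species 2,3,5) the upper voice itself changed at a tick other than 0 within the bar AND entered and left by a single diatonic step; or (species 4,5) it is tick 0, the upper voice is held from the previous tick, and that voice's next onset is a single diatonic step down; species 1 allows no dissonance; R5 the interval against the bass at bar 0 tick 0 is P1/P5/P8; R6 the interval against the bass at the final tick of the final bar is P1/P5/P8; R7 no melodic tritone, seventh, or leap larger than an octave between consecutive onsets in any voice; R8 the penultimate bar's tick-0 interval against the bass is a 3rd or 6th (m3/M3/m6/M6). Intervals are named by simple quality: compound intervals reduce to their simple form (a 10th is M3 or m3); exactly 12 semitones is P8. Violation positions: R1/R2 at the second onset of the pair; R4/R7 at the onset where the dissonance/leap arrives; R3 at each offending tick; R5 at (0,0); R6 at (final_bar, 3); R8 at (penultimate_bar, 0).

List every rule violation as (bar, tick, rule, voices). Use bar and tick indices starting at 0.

bar 0: v0=F3 v1=F4 downbeat P8
bar 1: v0=G3 v1=G4 downbeat P8
bar 2: v0=A3 v1=F4 downbeat m6
bar 3: v0=F3 v1=F4 downbeat P8
bar 4: v0=G3 v1=E4 downbeat M6
bar 5: v0=F3 v1=D4 downbeat M6
bar 6: v0=G3 v1=E4 downbeat M6
bar 7: v0=F3 v1=F4 downbeat P8
bar 8: v0=G3 v1=E4 downbeat M6
bar 9: v0=A3 v1=F4 downbeat m6
bar 10: v0=E3 v1=C4 downbeat m6
bar 11: v0=F3 v1=F4 downbeat P8
  -> R1 @ bar 1 tick 0 v(0, 1): F3/F4 P8 -> G3/G4 P8 similar
  -> R7 @ bar 7 tick 0 v(1,): B3->F4 leap 6st
  -> R2 @ bar 11 tick 0 v(0, 1): E3/C4 m6 -> F3/F4 P8 similar

(1, 0, R1, (0, 1))
(7, 0, R7, (1,))
(11, 0, R2, (0, 1))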